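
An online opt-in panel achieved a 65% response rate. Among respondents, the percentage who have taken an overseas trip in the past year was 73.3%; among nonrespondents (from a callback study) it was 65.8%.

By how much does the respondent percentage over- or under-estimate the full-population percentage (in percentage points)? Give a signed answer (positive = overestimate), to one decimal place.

Nonresponse fraction = 1 − 0.65 = 0.35.
Bias = (nonresponse fraction) × (respondent percentage − nonrespondent percentage)
     = 0.35 × (73.3 − 65.8) = 0.35 × 7.5 = 2.625.

+2.6 percentage points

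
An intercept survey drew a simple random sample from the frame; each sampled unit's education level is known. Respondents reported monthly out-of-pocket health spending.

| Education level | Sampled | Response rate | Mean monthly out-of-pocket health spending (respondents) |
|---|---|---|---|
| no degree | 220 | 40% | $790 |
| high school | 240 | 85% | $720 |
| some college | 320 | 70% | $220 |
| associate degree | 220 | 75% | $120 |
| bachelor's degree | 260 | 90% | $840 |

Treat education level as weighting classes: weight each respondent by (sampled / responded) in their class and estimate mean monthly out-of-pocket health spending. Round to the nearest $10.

With weight = n_sampled/n_responded per class, the weighted class total is n_sampled:
  no degree: 220 × 790 = 173,800
  high school: 240 × 720 = 172,800
  some college: 320 × 220 = 70,400
  associate degree: 220 × 120 = 26,400
  bachelor's degree: 260 × 840 = 218,400
Adjusted estimate = 661,800 / 1,260 = 525.238 → $530.

$530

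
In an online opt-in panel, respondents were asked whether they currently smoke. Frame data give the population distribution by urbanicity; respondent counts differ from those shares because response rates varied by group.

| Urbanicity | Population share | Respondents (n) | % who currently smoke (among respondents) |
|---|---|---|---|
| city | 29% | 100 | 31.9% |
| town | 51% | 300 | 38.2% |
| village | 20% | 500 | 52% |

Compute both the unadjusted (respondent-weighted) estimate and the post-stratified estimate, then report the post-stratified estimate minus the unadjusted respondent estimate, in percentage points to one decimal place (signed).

Without adjustment, the pooled respondent share is:
  (100/900)×31.9 + (300/900)×38.2 + (500/900)×52 = 45.1667%
Post-stratifying to population shares instead:
  0.29×31.9 + 0.51×38.2 + 0.2×52 = 39.133%
Difference = 39.133 − 45.1667 = -6.0337 pp.

-6.0 percentage points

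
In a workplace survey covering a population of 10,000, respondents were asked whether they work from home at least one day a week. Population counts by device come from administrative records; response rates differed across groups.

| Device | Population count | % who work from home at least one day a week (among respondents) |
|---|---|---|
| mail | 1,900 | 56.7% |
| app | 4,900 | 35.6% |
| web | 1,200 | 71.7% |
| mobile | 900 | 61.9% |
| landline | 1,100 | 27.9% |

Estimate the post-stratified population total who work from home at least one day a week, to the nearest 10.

Estimated count per cell = population count × respondent percentage:
  mail: 1,900 × 56.7% = 1077.3
  app: 4,900 × 35.6% = 1744.4
  web: 1,200 × 71.7% = 860.4
  mobile: 900 × 61.9% = 557.1
  landline: 1,100 × 27.9% = 306.9
Estimated total = 4546.1 → 4,550.

4,550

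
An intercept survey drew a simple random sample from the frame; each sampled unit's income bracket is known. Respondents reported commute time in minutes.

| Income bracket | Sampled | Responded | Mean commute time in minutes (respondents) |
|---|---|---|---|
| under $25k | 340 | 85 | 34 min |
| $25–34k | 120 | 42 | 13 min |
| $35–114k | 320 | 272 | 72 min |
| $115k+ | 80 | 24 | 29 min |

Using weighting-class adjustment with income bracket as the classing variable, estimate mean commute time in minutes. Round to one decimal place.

Class response rates: under $25k 85/340 = 25%, $25–34k 42/120 = 35%, $35–114k 272/320 = 85%, $115k+ 24/80 = 30%.
Inverse-response-rate weighting restores each class to its sampled count, so class totals weight by n_sampled:
  under $25k: 340 × 34 = 11,560
  $25–34k: 120 × 13 = 1560
  $35–114k: 320 × 72 = 23,040
  $115k+: 80 × 29 = 2320
Adjusted estimate = 38,480 / 860 = 44.7442 → 44.7.

44.7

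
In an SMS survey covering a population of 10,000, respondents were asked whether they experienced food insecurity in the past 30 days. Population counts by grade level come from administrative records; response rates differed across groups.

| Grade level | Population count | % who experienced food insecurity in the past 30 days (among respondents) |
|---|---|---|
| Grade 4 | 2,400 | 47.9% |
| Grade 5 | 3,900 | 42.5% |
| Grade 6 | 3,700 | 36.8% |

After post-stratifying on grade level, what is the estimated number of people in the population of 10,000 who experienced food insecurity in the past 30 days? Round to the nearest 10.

4,170

Apply each group's respondent rate to its population count:
  Grade 4: 2,400 × 47.9% = 1149.6
  Grade 5: 3,900 × 42.5% = 1657.5
  Grade 6: 3,700 × 36.8% = 1361.6
Estimated total = 4168.7 → 4,170.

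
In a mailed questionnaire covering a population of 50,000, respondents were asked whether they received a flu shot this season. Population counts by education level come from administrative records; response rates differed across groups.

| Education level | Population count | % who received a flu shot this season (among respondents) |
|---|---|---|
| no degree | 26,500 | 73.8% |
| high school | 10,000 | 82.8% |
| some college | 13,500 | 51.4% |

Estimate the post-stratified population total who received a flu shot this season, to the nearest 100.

Each cell contributes its population count × the respondent rate:
  no degree: 26,500 × 73.8% = 19,557
  high school: 10,000 × 82.8% = 8280
  some college: 13,500 × 51.4% = 6939
Estimated total = 34,776 → 34,800.

34,800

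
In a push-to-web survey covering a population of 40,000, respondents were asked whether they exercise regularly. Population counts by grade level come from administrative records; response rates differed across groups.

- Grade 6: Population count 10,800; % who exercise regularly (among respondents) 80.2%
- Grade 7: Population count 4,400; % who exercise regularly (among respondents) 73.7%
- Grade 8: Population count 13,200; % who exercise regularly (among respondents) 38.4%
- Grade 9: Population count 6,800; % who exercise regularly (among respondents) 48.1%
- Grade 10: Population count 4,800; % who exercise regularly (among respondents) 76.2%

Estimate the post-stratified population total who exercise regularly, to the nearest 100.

Apply each group's respondent rate to its population count:
  Grade 6: 10,800 × 80.2% = 8661.6
  Grade 7: 4,400 × 73.7% = 3242.8
  Grade 8: 13,200 × 38.4% = 5068.8
  Grade 9: 6,800 × 48.1% = 3270.8
  Grade 10: 4,800 × 76.2% = 3657.6
Estimated total = 23901.6 → 23,900.

23,900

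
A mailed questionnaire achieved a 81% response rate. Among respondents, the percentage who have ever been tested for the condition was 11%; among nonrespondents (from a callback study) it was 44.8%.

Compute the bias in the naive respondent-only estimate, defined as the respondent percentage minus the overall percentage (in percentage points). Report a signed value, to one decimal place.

Nonresponse fraction = 1 − 0.81 = 0.19.
Bias = (nonresponse fraction) × (respondent percentage − nonrespondent percentage)
     = 0.19 × (11 − 44.8) = 0.19 × -33.8 = -6.422.

-6.4 percentage points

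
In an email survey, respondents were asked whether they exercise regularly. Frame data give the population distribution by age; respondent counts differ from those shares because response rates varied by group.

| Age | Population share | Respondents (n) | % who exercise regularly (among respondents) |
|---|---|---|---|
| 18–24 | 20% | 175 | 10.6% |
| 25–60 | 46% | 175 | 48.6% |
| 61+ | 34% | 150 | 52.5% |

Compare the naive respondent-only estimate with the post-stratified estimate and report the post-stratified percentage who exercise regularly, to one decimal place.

Naive respondent-only estimate (weights = respondent counts):
  (175/500)×10.6 + (175/500)×48.6 + (150/500)×52.5 = 36.47%
Reweighting by population age shares:
  0.2×10.6 + 0.46×48.6 + 0.34×52.5 = 42.326%

42.3%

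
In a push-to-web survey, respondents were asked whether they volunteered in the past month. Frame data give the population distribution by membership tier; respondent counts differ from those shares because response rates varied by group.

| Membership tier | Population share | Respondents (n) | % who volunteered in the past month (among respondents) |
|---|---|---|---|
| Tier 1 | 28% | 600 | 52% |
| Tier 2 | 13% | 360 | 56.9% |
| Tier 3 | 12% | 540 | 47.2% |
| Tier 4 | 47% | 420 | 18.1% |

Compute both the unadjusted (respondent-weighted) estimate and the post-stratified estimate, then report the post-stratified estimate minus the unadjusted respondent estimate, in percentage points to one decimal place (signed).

Unadjusted (pooled respondent) estimate weights by respondent counts:
  (600/1920)×52 + (360/1920)×56.9 + (540/1920)×47.2 + (420/1920)×18.1 = 44.1531%
Post-stratified estimate weights by population shares:
  0.28×52 + 0.13×56.9 + 0.12×47.2 + 0.47×18.1 = 36.128%
Difference = 36.128 − 44.1531 = -8.0251 pp.

-8.0 percentage points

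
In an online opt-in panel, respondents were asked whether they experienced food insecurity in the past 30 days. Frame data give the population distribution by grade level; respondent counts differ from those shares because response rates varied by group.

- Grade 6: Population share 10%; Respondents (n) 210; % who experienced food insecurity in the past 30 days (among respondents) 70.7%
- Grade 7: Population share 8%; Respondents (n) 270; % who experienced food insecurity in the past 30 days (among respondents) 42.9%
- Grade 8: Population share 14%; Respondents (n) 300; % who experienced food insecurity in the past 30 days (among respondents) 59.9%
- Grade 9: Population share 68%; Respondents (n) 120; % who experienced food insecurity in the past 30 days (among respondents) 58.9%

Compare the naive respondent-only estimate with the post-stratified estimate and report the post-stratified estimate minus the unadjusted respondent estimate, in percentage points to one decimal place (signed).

+1.8 percentage points

Naive respondent-only estimate (weights = respondent counts):
  (210/900)×70.7 + (270/900)×42.9 + (300/900)×59.9 + (120/900)×58.9 = 57.1867%
Post-stratified estimate weights by population shares:
  0.1×70.7 + 0.08×42.9 + 0.14×59.9 + 0.68×58.9 = 58.94%
Difference = 58.94 − 57.1867 = 1.7533 pp.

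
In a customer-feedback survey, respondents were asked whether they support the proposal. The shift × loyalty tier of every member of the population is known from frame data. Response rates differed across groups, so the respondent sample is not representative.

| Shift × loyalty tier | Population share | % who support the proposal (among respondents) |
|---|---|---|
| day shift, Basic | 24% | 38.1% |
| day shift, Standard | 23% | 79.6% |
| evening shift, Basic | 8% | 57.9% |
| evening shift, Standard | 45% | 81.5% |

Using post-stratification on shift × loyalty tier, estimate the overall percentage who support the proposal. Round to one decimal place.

68.8%

Each cell contributes population-share × respondent value:
  day shift, Basic: 0.24 × 38.1 = 9.144
  day shift, Standard: 0.23 × 79.6 = 18.308
  evening shift, Basic: 0.08 × 57.9 = 4.632
  evening shift, Standard: 0.45 × 81.5 = 36.675
Post-stratified estimate = 68.759 → 68.8%.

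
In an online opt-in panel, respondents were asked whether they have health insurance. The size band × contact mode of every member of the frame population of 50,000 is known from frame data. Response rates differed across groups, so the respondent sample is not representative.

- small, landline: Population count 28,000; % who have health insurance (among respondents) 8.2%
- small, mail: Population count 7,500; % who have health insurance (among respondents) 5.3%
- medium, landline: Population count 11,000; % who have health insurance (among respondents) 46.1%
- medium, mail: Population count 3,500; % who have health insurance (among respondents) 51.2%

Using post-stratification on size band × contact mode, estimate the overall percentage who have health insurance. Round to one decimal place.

Reweight to the known size band × contact mode distribution:
  small, landline: (28,000/50,000) × 8.2 = 4.592
  small, mail: (7,500/50,000) × 5.3 = 0.795
  medium, landline: (11,000/50,000) × 46.1 = 10.142
  medium, mail: (3,500/50,000) × 51.2 = 3.584
Post-stratified estimate = 19.113 → 19.1%.

19.1%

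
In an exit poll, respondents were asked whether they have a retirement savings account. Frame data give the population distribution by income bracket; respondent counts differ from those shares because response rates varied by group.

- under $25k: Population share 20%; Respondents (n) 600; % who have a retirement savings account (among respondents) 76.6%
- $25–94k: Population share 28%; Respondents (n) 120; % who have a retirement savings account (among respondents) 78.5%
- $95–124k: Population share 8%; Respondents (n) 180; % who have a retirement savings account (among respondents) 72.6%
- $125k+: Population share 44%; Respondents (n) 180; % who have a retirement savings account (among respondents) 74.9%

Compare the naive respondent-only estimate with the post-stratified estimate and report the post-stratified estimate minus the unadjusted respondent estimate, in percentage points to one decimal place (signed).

+0.2 percentage points

Unadjusted (pooled respondent) estimate weights by respondent counts:
  (600/1080)×76.6 + (120/1080)×78.5 + (180/1080)×72.6 + (180/1080)×74.9 = 75.8611%
Reweighting by population income bracket shares:
  0.2×76.6 + 0.28×78.5 + 0.08×72.6 + 0.44×74.9 = 76.064%
Difference = 76.064 − 75.8611 = 0.2029 pp.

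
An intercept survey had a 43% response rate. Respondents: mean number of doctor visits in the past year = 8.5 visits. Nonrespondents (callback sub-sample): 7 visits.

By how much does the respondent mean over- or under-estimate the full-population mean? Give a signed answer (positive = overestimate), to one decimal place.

Nonresponse fraction = 1 − 0.43 = 0.57.
Bias = (nonresponse fraction) × (respondent mean − nonrespondent mean)
     = 0.57 × (8.5 − 7) = 0.57 × 1.5 = 0.855.

+0.9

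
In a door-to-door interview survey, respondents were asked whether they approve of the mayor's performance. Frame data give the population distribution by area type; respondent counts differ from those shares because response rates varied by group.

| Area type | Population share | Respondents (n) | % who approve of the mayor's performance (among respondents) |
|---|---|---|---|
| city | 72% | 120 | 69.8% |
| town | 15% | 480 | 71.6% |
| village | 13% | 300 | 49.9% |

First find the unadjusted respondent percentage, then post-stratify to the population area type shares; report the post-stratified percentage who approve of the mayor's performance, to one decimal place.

Without adjustment, the pooled respondent share is:
  (120/900)×69.8 + (480/900)×71.6 + (300/900)×49.9 = 64.1267%
Post-stratified estimate weights by population shares:
  0.72×69.8 + 0.15×71.6 + 0.13×49.9 = 67.483%

67.5%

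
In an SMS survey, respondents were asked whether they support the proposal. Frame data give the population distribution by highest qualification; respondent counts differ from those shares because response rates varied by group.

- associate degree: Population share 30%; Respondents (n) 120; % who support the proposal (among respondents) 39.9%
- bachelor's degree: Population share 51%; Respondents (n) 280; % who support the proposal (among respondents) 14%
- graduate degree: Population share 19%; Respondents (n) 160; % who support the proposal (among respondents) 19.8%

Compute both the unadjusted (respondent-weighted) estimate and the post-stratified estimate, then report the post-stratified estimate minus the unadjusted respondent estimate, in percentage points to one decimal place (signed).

Unadjusted (pooled respondent) estimate weights by respondent counts:
  (120/560)×39.9 + (280/560)×14 + (160/560)×19.8 = 21.2071%
Post-stratifying to population shares instead:
  0.3×39.9 + 0.51×14 + 0.19×19.8 = 22.872%
Difference = 22.872 − 21.2071 = 1.6649 pp.

+1.7 percentage points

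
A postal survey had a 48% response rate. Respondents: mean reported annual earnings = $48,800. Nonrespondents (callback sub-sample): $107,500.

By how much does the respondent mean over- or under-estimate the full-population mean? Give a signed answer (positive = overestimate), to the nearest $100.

-$30,500

Nonresponse fraction = 1 − 0.48 = 0.52.
Bias = (nonresponse fraction) × (respondent mean − nonrespondent mean)
     = 0.52 × (48,800 − 107,500) = 0.52 × -58,700 = -30,524.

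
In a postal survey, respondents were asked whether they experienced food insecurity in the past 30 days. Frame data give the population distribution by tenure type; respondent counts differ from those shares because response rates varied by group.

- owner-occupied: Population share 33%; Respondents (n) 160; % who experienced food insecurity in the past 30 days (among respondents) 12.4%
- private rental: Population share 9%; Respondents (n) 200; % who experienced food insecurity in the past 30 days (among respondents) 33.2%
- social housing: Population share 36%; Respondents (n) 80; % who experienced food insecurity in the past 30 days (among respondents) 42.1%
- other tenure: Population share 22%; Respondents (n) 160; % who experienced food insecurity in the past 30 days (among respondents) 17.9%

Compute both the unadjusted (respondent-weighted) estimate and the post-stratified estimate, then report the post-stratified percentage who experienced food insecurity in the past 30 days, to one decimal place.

Naive respondent-only estimate (weights = respondent counts):
  (160/600)×12.4 + (200/600)×33.2 + (80/600)×42.1 + (160/600)×17.9 = 24.76%
Reweighting by population tenure type shares:
  0.33×12.4 + 0.09×33.2 + 0.36×42.1 + 0.22×17.9 = 26.174%

26.2%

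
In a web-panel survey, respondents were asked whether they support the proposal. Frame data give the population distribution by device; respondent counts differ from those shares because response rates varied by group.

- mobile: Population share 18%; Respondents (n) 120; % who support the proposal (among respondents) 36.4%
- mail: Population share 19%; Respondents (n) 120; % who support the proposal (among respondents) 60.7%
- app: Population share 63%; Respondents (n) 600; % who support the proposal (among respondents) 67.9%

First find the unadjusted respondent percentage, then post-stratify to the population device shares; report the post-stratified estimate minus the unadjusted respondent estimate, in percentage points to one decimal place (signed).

Naive respondent-only estimate (weights = respondent counts):
  (120/840)×36.4 + (120/840)×60.7 + (600/840)×67.9 = 62.3714%
Post-stratifying to population shares instead:
  0.18×36.4 + 0.19×60.7 + 0.63×67.9 = 60.862%
Difference = 60.862 − 62.3714 = -1.5094 pp.

-1.5 percentage points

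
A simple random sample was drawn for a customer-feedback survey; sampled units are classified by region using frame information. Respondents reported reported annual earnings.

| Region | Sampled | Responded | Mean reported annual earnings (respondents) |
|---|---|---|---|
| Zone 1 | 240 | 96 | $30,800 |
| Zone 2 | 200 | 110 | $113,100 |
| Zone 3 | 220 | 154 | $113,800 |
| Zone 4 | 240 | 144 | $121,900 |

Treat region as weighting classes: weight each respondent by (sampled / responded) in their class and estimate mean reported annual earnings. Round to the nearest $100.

Class response rates: Zone 1 96/240 = 40%, Zone 2 110/200 = 55%, Zone 3 154/220 = 70%, Zone 4 144/240 = 60%.
Each respondent's weight = sampled/responded in their class; summing within a class gives n_sampled, so:
  Zone 1: 240 × 30,800 = 7,392,000
  Zone 2: 200 × 113,100 = 22,620,000
  Zone 3: 220 × 113,800 = 25,036,000
  Zone 4: 240 × 121,900 = 29,256,000
Adjusted estimate = 84,304,000 / 900 = 93671.1 → $93,700.

$93,700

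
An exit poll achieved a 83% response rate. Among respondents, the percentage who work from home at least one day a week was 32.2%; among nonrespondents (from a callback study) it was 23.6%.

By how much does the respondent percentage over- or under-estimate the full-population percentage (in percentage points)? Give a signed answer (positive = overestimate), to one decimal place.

+1.5 percentage points

Nonresponse fraction = 1 − 0.83 = 0.17.
Bias = (nonresponse fraction) × (respondent percentage − nonrespondent percentage)
     = 0.17 × (32.2 − 23.6) = 0.17 × 8.6 = 1.462.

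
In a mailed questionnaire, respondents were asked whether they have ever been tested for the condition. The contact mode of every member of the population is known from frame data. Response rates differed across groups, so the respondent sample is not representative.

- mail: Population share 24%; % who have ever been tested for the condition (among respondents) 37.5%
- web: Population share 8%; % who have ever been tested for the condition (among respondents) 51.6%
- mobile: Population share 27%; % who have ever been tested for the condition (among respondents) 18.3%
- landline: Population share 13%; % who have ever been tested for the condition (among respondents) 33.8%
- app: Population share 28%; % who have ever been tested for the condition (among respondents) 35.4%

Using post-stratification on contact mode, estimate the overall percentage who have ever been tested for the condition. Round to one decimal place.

32.4%

Post-stratification weights by population share, not respondent share:
  mail: 0.24 × 37.5 = 9
  web: 0.08 × 51.6 = 4.128
  mobile: 0.27 × 18.3 = 4.941
  landline: 0.13 × 33.8 = 4.394
  app: 0.28 × 35.4 = 9.912
Post-stratified estimate = 32.375 → 32.4%.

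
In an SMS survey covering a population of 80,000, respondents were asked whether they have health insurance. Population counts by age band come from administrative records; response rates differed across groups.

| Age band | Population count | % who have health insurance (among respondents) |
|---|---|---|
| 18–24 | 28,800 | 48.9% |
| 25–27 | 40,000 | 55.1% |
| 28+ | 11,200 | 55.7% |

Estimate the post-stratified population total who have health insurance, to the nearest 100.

42,400

Each cell contributes its population count × the respondent rate:
  18–24: 28,800 × 48.9% = 14083.2
  25–27: 40,000 × 55.1% = 22,040
  28+: 11,200 × 55.7% = 6238.4
Estimated total = 42361.6 → 42,400.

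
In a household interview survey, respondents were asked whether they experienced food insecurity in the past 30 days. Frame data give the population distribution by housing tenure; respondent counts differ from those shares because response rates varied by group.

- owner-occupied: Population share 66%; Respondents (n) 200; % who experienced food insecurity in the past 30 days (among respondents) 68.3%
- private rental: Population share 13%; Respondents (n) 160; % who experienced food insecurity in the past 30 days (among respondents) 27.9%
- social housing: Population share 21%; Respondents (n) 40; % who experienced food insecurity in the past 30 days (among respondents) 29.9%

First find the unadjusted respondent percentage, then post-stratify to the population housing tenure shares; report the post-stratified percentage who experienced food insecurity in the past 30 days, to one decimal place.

55.0%

Naive respondent-only estimate (weights = respondent counts):
  (200/400)×68.3 + (160/400)×27.9 + (40/400)×29.9 = 48.3%
Post-stratified estimate weights by population shares:
  0.66×68.3 + 0.13×27.9 + 0.21×29.9 = 54.984%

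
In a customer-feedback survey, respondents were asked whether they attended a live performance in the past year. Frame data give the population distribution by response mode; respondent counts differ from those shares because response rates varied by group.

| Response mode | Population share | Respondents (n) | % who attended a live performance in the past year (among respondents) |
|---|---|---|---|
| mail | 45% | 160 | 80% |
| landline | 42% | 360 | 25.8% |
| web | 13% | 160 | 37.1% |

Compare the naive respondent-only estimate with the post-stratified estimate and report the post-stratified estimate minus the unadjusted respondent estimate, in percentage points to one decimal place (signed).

+10.4 percentage points

Unadjusted (pooled respondent) estimate weights by respondent counts:
  (160/680)×80 + (360/680)×25.8 + (160/680)×37.1 = 41.2118%
Post-stratified estimate weights by population shares:
  0.45×80 + 0.42×25.8 + 0.13×37.1 = 51.659%
Difference = 51.659 − 41.2118 = 10.4472 pp.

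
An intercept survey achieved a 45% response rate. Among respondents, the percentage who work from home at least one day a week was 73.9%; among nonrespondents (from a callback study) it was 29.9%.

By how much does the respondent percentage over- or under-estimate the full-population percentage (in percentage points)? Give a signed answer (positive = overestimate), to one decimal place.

Nonresponse fraction = 1 − 0.45 = 0.55.
Bias = (nonresponse fraction) × (respondent percentage − nonrespondent percentage)
     = 0.55 × (73.9 − 29.9) = 0.55 × 44 = 24.2.

+24.2 percentage points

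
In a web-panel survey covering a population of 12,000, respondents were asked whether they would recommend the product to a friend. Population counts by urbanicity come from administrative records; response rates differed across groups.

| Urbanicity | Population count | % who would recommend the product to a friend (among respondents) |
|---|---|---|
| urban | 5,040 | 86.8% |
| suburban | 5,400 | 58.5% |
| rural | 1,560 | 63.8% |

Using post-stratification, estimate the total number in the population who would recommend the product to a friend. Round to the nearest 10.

Each cell contributes its population count × the respondent rate:
  urban: 5,040 × 86.8% = 4374.72
  suburban: 5,400 × 58.5% = 3159
  rural: 1,560 × 63.8% = 995.28
Estimated total = 8529 → 8,530.

8,530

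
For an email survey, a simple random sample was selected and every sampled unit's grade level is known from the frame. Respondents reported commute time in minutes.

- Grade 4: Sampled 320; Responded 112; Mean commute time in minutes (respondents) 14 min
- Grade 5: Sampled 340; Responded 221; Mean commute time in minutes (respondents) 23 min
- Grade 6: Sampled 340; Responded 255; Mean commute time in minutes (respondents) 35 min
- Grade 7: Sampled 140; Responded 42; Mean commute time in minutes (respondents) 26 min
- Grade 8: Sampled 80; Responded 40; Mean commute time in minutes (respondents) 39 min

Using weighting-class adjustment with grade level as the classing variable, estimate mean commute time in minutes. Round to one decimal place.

25.4

Response rates by class: Grade 4 112/320 = 35%, Grade 5 221/340 = 65%, Grade 6 255/340 = 75%, Grade 7 42/140 = 30%, Grade 8 40/80 = 50%.
With weight = n_sampled/n_responded per class, the weighted class total is n_sampled:
  Grade 4: 320 × 14 = 4480
  Grade 5: 340 × 23 = 7820
  Grade 6: 340 × 35 = 11,900
  Grade 7: 140 × 26 = 3640
  Grade 8: 80 × 39 = 3120
Adjusted estimate = 30,960 / 1,220 = 25.377 → 25.4.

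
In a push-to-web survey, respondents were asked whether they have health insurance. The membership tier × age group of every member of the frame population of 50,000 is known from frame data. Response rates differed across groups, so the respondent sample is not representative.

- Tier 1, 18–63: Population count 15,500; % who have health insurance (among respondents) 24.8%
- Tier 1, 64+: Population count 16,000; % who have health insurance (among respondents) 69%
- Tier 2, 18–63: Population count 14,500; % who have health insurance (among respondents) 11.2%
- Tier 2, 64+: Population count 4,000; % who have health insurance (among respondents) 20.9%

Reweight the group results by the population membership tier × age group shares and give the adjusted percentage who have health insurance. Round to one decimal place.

34.7%

Reweight to the known membership tier × age group distribution:
  Tier 1, 18–63: (15,500/50,000) × 24.8 = 7.688
  Tier 1, 64+: (16,000/50,000) × 69 = 22.08
  Tier 2, 18–63: (14,500/50,000) × 11.2 = 3.248
  Tier 2, 64+: (4,000/50,000) × 20.9 = 1.672
Post-stratified estimate = 34.688 → 34.7%.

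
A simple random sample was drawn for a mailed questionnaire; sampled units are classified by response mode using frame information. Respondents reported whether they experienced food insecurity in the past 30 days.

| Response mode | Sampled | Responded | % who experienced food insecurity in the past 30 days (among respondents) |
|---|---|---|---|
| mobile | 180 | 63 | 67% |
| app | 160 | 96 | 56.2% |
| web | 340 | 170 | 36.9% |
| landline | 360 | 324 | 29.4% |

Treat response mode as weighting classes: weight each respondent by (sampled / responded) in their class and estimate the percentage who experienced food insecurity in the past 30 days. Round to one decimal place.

42.5%

Class response rates: mobile 63/180 = 35%, app 96/160 = 60%, web 170/340 = 50%, landline 324/360 = 90%.
With weight = n_sampled/n_responded per class, the weighted class total is n_sampled:
  mobile: 180 × 67 = 12,060
  app: 160 × 56.2 = 8992
  web: 340 × 36.9 = 12,546
  landline: 360 × 29.4 = 10,584
Adjusted estimate = 44,182 / 1,040 = 42.4827 → 42.5%.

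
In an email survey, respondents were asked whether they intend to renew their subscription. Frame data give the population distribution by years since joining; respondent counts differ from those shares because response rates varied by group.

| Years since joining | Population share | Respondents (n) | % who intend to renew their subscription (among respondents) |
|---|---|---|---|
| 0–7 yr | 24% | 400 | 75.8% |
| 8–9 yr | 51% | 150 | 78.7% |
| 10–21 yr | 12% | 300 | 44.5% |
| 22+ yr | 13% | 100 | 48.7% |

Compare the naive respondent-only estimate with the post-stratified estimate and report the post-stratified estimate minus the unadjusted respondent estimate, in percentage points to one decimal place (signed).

Without adjustment, the pooled respondent share is:
  (400/950)×75.8 + (150/950)×78.7 + (300/950)×44.5 + (100/950)×48.7 = 63.5211%
Post-stratifying to population shares instead:
  0.24×75.8 + 0.51×78.7 + 0.12×44.5 + 0.13×48.7 = 70%
Difference = 70 − 63.5211 = 6.4789 pp.

+6.5 percentage points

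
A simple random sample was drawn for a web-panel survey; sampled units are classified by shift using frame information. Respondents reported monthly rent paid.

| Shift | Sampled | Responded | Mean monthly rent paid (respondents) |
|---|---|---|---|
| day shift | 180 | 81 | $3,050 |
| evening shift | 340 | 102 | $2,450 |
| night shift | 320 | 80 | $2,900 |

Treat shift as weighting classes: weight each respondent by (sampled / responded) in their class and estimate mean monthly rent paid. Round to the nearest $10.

$2,750

Class response rates: day shift 81/180 = 45%, evening shift 102/340 = 30%, night shift 80/320 = 25%.
Inverse-response-rate weighting restores each class to its sampled count, so class totals weight by n_sampled:
  day shift: 180 × 3050 = 549,000
  evening shift: 340 × 2450 = 833,000
  night shift: 320 × 2900 = 928,000
Adjusted estimate = 2,310,000 / 840 = 2750 → $2,750.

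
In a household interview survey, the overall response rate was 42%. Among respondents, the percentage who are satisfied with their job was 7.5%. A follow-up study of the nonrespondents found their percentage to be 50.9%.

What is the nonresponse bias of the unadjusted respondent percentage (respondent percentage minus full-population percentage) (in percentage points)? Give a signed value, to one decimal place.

-25.2 percentage points

Nonresponse fraction = 1 − 0.42 = 0.58.
Bias = (nonresponse fraction) × (respondent percentage − nonrespondent percentage)
     = 0.58 × (7.5 − 50.9) = 0.58 × -43.4 = -25.172.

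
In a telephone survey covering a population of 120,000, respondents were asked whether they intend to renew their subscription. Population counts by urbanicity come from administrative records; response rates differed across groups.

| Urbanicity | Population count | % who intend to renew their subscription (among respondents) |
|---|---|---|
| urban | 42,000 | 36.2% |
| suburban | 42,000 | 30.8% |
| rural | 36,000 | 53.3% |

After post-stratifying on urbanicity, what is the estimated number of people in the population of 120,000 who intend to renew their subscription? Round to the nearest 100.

Apply each group's respondent rate to its population count:
  urban: 42,000 × 36.2% = 15,204
  suburban: 42,000 × 30.8% = 12,936
  rural: 36,000 × 53.3% = 19,188
Estimated total = 47,328 → 47,300.

47,300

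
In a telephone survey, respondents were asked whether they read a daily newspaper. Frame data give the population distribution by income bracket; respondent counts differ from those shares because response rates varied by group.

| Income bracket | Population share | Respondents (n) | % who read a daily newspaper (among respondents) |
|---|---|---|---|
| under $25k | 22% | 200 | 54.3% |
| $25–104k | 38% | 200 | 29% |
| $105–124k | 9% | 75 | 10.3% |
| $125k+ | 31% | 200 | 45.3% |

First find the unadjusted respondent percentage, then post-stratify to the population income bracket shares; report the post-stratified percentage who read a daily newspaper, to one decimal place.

Unadjusted (pooled respondent) estimate weights by respondent counts:
  (200/675)×54.3 + (200/675)×29 + (75/675)×10.3 + (200/675)×45.3 = 39.2481%
Post-stratifying to population shares instead:
  0.22×54.3 + 0.38×29 + 0.09×10.3 + 0.31×45.3 = 37.936%

37.9%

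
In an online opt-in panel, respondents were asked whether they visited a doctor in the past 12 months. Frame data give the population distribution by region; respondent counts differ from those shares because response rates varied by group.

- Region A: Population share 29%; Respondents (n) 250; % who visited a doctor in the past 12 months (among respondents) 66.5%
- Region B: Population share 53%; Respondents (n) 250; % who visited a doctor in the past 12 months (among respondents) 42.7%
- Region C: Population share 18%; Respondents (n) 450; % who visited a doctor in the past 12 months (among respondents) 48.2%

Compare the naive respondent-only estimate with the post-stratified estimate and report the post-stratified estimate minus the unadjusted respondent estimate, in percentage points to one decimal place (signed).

Without adjustment, the pooled respondent share is:
  (250/950)×66.5 + (250/950)×42.7 + (450/950)×48.2 = 51.5684%
Post-stratifying to population shares instead:
  0.29×66.5 + 0.53×42.7 + 0.18×48.2 = 50.592%
Difference = 50.592 − 51.5684 = -0.9764 pp.

-1.0 percentage points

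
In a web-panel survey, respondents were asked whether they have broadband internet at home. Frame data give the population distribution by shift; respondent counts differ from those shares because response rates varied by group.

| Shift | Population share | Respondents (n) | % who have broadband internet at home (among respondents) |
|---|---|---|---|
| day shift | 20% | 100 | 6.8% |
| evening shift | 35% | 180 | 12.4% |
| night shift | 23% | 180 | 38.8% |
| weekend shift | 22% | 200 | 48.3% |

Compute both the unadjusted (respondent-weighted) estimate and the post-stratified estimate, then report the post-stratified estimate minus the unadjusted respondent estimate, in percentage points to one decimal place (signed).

-4.4 percentage points

Naive respondent-only estimate (weights = respondent counts):
  (100/660)×6.8 + (180/660)×12.4 + (180/660)×38.8 + (200/660)×48.3 = 29.6303%
Post-stratified estimate weights by population shares:
  0.2×6.8 + 0.35×12.4 + 0.23×38.8 + 0.22×48.3 = 25.25%
Difference = 25.25 − 29.6303 = -4.3803 pp.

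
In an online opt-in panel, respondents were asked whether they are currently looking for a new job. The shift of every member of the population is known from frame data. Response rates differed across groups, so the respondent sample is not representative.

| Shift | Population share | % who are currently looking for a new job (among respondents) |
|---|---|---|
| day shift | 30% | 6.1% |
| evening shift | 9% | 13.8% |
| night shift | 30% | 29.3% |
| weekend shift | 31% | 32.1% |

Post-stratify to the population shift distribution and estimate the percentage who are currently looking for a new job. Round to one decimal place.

Weight each group's respondent value by its population share:
  day shift: 0.3 × 6.1 = 1.83
  evening shift: 0.09 × 13.8 = 1.242
  night shift: 0.3 × 29.3 = 8.79
  weekend shift: 0.31 × 32.1 = 9.951
Post-stratified estimate = 21.813 → 21.8%.

21.8%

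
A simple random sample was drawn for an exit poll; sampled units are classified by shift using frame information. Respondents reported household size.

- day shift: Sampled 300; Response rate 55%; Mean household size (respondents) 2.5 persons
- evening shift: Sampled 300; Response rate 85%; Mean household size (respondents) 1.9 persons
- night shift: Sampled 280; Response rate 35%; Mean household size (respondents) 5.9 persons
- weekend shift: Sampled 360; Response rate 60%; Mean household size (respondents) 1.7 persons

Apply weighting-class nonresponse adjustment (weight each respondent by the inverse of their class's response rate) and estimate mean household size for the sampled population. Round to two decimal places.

With weight = n_sampled/n_responded per class, the weighted class total is n_sampled:
  day shift: 300 × 2.5 = 750
  evening shift: 300 × 1.9 = 570
  night shift: 280 × 5.9 = 1652
  weekend shift: 360 × 1.7 = 612
Adjusted estimate = 3584 / 1,240 = 2.89032 → 2.89.

2.89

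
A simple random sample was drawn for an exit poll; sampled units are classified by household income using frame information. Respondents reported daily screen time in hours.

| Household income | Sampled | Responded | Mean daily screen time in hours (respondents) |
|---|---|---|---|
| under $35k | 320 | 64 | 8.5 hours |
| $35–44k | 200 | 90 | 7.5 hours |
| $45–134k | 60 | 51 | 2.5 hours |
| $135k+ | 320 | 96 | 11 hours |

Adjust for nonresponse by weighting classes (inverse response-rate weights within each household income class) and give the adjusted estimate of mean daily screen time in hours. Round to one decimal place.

Response rates by class: under $35k 64/320 = 20%, $35–44k 90/200 = 45%, $45–134k 51/60 = 85%, $135k+ 96/320 = 30%.
Weighting each respondent by the inverse class response rate inflates each class back to its sampled size, so the class weight is n_sampled:
  under $35k: 320 × 8.5 = 2720
  $35–44k: 200 × 7.5 = 1500
  $45–134k: 60 × 2.5 = 150
  $135k+: 320 × 11 = 3520
Adjusted estimate = 7890 / 900 = 8.76667 → 8.8.

8.8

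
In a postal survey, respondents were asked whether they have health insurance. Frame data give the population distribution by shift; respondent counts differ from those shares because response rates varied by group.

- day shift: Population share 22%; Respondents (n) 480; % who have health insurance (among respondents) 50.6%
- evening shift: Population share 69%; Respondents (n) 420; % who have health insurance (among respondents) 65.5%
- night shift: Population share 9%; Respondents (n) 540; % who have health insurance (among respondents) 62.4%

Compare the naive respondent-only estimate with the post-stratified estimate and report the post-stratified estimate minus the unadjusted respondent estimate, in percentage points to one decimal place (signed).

Without adjustment, the pooled respondent share is:
  (480/1440)×50.6 + (420/1440)×65.5 + (540/1440)×62.4 = 59.3708%
Reweighting by population shift shares:
  0.22×50.6 + 0.69×65.5 + 0.09×62.4 = 61.943%
Difference = 61.943 − 59.3708 = 2.5722 pp.

+2.6 percentage points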